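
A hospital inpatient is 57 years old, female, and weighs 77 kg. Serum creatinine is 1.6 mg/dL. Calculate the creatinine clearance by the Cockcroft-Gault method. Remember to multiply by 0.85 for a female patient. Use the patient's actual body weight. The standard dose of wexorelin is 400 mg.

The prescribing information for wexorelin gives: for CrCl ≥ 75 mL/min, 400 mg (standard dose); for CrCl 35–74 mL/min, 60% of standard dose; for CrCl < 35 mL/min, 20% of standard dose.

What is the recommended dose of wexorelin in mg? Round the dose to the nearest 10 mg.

CrCl = (140 − 57) × 77 / (72 × 1.6) × 0.85 = 6391.0 / 115.20 × 0.85 ≈ 47.2 mL/min
CrCl ≈ 47 mL/min → bracket 35–74 mL/min.
60% of 400 mg = 240 mg

240 mg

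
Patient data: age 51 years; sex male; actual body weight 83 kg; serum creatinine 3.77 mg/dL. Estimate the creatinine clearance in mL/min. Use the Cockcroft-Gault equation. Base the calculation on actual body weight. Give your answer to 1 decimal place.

CrCl = (140 − 51) × 83 / (72 × 3.77) = 7387.0 / 271.44 ≈ 27.2 mL/min

27.2 mL/min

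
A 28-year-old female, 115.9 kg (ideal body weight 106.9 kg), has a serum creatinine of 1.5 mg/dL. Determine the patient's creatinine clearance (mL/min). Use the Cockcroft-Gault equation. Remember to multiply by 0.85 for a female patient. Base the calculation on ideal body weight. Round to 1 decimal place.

CrCl = (140 − 28) × 106.9 / (72 × 1.5) × 0.85 = 11972.8 / 108.00 × 0.85 ≈ 94.2 mL/min

94.2 mL/min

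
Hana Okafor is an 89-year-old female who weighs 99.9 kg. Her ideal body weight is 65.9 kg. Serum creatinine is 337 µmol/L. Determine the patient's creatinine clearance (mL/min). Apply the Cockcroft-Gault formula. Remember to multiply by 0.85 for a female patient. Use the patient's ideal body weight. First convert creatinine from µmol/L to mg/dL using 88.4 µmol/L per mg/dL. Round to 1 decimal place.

SCr = 337 / 88.4 = 3.812 mg/dL
CrCl = (140 − 89) × 65.9 / (72 × 3.812) × 0.85 = 3360.9 / 274.46 × 0.85 ≈ 10.4 mL/min

10.4 mL/min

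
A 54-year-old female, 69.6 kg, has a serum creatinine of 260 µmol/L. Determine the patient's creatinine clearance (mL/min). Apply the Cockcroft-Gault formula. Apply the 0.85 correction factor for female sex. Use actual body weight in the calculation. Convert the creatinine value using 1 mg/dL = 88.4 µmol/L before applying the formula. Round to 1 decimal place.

SCr = 260 / 88.4 = 2.941 mg/dL
CrCl = (140 − 54) × 69.6 / (72 × 2.941) × 0.85 = 5985.6 / 211.75 × 0.85 ≈ 24.0 mL/min

24.0 mL/min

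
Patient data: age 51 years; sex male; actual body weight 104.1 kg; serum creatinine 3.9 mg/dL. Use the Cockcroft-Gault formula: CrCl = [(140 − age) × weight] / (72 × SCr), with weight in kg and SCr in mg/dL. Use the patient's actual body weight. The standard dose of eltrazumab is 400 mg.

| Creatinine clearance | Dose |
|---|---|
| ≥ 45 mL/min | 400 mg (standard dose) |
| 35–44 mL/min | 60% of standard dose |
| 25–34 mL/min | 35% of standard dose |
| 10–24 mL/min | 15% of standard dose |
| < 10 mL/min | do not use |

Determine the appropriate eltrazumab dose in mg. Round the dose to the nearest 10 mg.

140 mg

CrCl = (140 − 51) × 104.1 / (72 × 3.9) = 9264.9 / 280.80 ≈ 33.0 mL/min
CrCl ≈ 33 mL/min → bracket 25–34 mL/min.
35% of 400 mg = 140 mg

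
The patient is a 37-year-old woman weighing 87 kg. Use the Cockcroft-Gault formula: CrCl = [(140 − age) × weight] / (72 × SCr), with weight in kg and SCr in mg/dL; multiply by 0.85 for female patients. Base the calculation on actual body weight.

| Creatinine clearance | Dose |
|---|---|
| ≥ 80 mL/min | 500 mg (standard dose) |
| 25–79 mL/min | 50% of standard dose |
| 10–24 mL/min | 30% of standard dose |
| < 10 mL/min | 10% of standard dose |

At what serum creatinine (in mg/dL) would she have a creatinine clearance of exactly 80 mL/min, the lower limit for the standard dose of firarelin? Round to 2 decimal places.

1.32 mg/dL

Standard dose requires CrCl ≥ 80 mL/min.
Set (140 − 37) × 87 × 0.85 / (72 × SCr) = 80
SCr = (140 − 37) × 87 × 0.85 / (72 × 80) = 1.322 mg/dL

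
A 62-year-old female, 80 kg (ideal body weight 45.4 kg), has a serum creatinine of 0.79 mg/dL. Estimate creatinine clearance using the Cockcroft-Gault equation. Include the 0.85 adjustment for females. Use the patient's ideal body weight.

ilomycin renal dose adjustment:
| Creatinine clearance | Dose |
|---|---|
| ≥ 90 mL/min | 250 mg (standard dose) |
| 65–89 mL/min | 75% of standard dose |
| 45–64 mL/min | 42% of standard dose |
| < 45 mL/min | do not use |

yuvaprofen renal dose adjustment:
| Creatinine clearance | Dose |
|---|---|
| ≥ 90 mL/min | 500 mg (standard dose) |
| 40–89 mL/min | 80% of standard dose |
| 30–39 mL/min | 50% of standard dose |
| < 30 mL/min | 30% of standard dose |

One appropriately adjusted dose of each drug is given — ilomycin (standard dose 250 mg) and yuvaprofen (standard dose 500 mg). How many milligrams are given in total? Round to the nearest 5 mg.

505 mg

CrCl = (140 − 62) × 45.4 / (72 × 0.79) × 0.85 = 3541.2 / 56.88 × 0.85 ≈ 52.9 mL/min
CrCl ≈ 53 mL/min.
ilomycin: 45–64 mL/min → 42% of 250 mg = 105 mg.
yuvaprofen: 40–89 mL/min → 80% of 500 mg = 400 mg.
Total = 105 + 400 = 505 mg.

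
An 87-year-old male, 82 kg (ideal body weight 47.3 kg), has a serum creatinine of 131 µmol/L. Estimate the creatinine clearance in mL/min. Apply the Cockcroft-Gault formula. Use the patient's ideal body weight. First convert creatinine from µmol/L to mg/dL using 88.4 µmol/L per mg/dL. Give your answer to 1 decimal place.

SCr = 131 / 88.4 = 1.482 mg/dL
CrCl = (140 − 87) × 47.3 / (72 × 1.482) = 2506.9 / 106.70 ≈ 23.5 mL/min

23.5 mL/min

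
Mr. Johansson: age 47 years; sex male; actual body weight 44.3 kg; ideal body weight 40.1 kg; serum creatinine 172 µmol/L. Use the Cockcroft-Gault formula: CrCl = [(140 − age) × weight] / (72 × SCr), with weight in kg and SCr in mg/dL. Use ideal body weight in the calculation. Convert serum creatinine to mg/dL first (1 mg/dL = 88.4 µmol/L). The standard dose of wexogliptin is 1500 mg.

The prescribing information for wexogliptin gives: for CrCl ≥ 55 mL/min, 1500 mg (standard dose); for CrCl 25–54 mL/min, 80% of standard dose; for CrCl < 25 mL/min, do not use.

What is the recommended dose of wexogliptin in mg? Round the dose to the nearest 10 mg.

1200 mg

SCr = 172 / 88.4 = 1.946 mg/dL
CrCl = (140 − 47) × 40.1 / (72 × 1.946) = 3729.3 / 140.11 ≈ 26.6 mL/min
CrCl ≈ 27 mL/min → bracket 25–54 mL/min.
80% of 1500 mg = 1200 mg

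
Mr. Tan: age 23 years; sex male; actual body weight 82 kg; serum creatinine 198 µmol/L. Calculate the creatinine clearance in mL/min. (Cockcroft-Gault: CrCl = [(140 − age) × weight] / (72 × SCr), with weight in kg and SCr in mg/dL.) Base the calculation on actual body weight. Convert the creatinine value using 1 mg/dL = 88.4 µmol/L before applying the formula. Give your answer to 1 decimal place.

SCr = 198 / 88.4 = 2.24 mg/dL
CrCl = (140 − 23) × 82 / (72 × 2.24) = 9594.0 / 161.28 ≈ 59.5 mL/min

59.5 mL/min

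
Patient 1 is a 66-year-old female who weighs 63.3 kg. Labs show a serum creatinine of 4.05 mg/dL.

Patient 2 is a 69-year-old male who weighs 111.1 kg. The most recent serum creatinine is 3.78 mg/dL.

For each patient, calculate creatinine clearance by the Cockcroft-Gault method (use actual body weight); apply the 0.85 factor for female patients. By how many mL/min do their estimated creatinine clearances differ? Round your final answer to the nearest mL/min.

15 mL/min

Patient 1: CrCl = (140 − 66) × 63.3 / (72 × 4.05) × 0.85 = 4684.2 / 291.60 × 0.85 ≈ 13.7 mL/min
Patient 2: CrCl = (140 − 69) × 111.1 / (72 × 3.78) = 7888.1 / 272.16 ≈ 29.0 mL/min
|13.7 − 29.0| = 15.3 mL/min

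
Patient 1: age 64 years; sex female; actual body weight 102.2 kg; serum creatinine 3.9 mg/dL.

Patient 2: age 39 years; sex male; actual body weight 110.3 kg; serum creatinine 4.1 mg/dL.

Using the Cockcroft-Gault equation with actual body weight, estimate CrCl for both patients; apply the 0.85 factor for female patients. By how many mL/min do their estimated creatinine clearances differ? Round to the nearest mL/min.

Patient 1: CrCl = (140 − 64) × 102.2 / (72 × 3.9) × 0.85 = 7767.2 / 280.80 × 0.85 ≈ 23.5 mL/min
Patient 2: CrCl = (140 − 39) × 110.3 / (72 × 4.1) = 11140.3 / 295.20 ≈ 37.7 mL/min
|23.5 − 37.7| = 14.2 mL/min

14 mL/min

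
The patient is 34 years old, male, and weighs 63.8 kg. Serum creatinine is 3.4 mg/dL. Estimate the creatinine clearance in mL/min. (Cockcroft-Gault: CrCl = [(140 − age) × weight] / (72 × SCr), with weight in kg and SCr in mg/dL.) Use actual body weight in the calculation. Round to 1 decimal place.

27.6 mL/min

CrCl = (140 − 34) × 63.8 / (72 × 3.4) = 6762.8 / 244.80 ≈ 27.6 mL/min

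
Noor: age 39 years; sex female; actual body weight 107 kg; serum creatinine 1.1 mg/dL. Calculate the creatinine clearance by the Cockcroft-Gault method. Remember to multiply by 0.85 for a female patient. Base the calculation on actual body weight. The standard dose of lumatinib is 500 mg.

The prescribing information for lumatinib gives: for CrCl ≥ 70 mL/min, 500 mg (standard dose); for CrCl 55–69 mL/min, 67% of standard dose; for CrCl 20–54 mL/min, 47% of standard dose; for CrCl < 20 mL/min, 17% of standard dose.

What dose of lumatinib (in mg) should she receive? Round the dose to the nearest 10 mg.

500 mg

CrCl = (140 − 39) × 107 / (72 × 1.1) × 0.85 = 10807.0 / 79.20 × 0.85 ≈ 116.0 mL/min
CrCl ≈ 116 mL/min → bracket ≥ 70 mL/min.
100% of 500 mg = 500 mg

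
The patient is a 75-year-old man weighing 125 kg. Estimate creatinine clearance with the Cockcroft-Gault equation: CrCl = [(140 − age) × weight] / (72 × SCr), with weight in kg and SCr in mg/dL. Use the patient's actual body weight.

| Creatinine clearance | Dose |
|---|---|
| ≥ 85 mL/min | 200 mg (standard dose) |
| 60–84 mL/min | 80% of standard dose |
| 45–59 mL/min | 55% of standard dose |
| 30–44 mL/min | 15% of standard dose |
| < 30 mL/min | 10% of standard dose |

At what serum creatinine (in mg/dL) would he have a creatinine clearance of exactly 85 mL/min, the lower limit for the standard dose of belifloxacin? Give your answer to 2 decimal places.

1.33 mg/dL

Standard dose requires CrCl ≥ 85 mL/min.
Set (140 − 75) × 125 / (72 × SCr) = 85
SCr = (140 − 75) × 125 / (72 × 85) = 1.328 mg/dL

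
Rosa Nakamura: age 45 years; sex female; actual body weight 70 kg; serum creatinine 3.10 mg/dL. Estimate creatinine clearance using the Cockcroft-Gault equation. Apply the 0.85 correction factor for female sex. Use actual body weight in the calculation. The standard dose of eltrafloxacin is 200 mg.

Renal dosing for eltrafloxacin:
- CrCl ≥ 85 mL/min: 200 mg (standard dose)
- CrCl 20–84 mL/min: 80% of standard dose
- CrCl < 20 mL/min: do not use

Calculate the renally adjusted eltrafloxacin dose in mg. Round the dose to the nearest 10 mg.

160 mg

CrCl = (140 − 45) × 70 / (72 × 3.1) × 0.85 = 6650.0 / 223.20 × 0.85 ≈ 25.3 mL/min
CrCl ≈ 25 mL/min → bracket 20–84 mL/min.
80% of 200 mg = 160 mg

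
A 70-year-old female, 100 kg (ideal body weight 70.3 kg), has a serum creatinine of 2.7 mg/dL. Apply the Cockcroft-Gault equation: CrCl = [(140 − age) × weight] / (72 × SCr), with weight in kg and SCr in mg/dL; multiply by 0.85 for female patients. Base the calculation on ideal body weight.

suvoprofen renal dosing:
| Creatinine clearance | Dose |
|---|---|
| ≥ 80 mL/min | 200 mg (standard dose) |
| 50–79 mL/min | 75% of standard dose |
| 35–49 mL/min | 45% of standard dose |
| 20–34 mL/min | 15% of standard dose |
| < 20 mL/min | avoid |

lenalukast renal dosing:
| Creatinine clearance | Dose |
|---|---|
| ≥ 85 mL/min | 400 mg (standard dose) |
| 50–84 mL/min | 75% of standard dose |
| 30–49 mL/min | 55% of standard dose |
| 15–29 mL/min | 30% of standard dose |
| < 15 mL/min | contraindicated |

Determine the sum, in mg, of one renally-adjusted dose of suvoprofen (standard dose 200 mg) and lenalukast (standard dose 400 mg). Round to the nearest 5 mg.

150 mg

CrCl = (140 − 70) × 70.3 / (72 × 2.7) × 0.85 = 4921.0 / 194.40 × 0.85 ≈ 21.5 mL/min
CrCl ≈ 22 mL/min.
suvoprofen: 20–34 mL/min → 15% of 200 mg = 30 mg.
lenalukast: 15–29 mL/min → 30% of 400 mg = 120 mg.
Total = 30 + 120 = 150 mg.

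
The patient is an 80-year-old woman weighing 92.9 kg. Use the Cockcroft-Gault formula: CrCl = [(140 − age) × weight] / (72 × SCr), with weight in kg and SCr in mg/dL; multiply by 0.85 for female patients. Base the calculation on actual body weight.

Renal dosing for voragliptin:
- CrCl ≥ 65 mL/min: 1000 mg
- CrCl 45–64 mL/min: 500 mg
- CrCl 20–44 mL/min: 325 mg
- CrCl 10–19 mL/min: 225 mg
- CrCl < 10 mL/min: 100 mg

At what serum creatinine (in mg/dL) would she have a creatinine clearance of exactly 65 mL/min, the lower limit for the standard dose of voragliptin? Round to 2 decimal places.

Standard dose requires CrCl ≥ 65 mL/min.
Set (140 − 80) × 92.9 × 0.85 / (72 × SCr) = 65
SCr = (140 − 80) × 92.9 × 0.85 / (72 × 65) = 1.012 mg/dL

1.01 mg/dL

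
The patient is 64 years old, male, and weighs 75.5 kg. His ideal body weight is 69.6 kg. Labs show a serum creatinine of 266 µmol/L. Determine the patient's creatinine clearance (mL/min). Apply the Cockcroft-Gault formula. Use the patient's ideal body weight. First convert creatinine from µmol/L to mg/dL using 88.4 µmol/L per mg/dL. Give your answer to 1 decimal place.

24.4 mL/min

SCr = 266 / 88.4 = 3.009 mg/dL
CrCl = (140 − 64) × 69.6 / (72 × 3.009) = 5289.6 / 216.65 ≈ 24.4 mL/min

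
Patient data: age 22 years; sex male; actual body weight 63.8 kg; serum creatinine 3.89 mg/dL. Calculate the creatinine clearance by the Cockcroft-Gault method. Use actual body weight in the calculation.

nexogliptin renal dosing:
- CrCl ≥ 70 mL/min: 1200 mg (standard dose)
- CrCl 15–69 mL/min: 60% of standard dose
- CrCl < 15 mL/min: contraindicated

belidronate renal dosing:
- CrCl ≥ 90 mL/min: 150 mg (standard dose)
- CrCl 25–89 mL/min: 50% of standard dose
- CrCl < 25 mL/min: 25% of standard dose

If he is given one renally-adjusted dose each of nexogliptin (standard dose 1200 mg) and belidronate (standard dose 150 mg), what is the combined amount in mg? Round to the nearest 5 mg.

CrCl = (140 − 22) × 63.8 / (72 × 3.89) = 7528.4 / 280.08 ≈ 26.9 mL/min
CrCl ≈ 27 mL/min.
nexogliptin: 15–69 mL/min → 60% of 1200 mg = 720 mg.
belidronate: 25–89 mL/min → 50% of 150 mg = 75 mg.
Total = 720 + 75 = 795 mg.

795 mg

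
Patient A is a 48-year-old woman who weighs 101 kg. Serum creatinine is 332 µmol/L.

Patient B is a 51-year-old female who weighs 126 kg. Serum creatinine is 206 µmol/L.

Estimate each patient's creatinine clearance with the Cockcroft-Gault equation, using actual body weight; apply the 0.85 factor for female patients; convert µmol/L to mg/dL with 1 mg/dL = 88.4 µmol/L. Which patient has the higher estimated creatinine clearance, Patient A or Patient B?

Patient A: SCr = 332 / 88.4 = 3.756 mg/dL
Patient A: CrCl = (140 − 48) × 101 / (72 × 3.756) × 0.85 = 9292.0 / 270.43 × 0.85 ≈ 29.2 mL/min
Patient B: SCr = 206 / 88.4 = 2.33 mg/dL
Patient B: CrCl = (140 − 51) × 126 / (72 × 2.33) × 0.85 = 11214.0 / 167.76 × 0.85 ≈ 56.8 mL/min
29.2 vs 56.8 mL/min → Patient B is higher.

Patient B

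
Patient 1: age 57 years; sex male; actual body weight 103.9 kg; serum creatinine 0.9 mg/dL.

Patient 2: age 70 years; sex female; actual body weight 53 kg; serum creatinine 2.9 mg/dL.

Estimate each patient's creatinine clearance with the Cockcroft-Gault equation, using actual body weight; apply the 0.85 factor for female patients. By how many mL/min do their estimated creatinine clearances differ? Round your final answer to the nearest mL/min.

118 mL/min

Patient 1: CrCl = (140 − 57) × 103.9 / (72 × 0.9) = 8623.7 / 64.80 ≈ 133.1 mL/min
Patient 2: CrCl = (140 − 70) × 53 / (72 × 2.9) × 0.85 = 3710.0 / 208.80 × 0.85 ≈ 15.1 mL/min
|133.1 − 15.1| = 118.0 mL/min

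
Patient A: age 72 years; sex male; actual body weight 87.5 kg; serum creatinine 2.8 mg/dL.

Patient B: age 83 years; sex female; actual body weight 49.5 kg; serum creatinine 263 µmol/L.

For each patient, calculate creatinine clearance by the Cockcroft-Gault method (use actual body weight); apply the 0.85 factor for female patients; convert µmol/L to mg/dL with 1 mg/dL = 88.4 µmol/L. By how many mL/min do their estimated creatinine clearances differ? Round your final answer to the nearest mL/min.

Patient A: CrCl = (140 − 72) × 87.5 / (72 × 2.8) = 5950.0 / 201.60 ≈ 29.5 mL/min
Patient B: SCr = 263 / 88.4 = 2.975 mg/dL
Patient B: CrCl = (140 − 83) × 49.5 / (72 × 2.975) × 0.85 = 2821.5 / 214.20 × 0.85 ≈ 11.2 mL/min
|29.5 − 11.2| = 18.3 mL/min

18 mL/min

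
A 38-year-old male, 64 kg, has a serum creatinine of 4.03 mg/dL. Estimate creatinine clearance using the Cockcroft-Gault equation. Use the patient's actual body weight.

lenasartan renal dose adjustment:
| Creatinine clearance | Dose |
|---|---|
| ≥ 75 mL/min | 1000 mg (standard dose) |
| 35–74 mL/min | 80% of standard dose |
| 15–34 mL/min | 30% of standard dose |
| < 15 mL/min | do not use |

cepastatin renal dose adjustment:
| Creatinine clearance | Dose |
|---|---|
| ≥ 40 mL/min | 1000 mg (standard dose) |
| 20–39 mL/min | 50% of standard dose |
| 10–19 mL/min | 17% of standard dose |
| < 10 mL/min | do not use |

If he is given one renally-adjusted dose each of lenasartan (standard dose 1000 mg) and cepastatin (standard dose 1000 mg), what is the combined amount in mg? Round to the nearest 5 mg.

800 mg

CrCl = (140 − 38) × 64 / (72 × 4.03) = 6528.0 / 290.16 ≈ 22.5 mL/min
CrCl ≈ 22 mL/min.
lenasartan: 15–34 mL/min → 30% of 1000 mg = 300 mg.
cepastatin: 20–39 mL/min → 50% of 1000 mg = 500 mg.
Total = 300 + 500 = 800 mg.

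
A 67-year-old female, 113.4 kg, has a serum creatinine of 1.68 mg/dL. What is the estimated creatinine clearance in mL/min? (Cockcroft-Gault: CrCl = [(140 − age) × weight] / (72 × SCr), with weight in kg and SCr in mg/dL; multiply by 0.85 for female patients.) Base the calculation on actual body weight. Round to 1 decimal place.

58.2 mL/min

CrCl = (140 − 67) × 113.4 / (72 × 1.68) × 0.85 = 8278.2 / 120.96 × 0.85 ≈ 58.2 mL/min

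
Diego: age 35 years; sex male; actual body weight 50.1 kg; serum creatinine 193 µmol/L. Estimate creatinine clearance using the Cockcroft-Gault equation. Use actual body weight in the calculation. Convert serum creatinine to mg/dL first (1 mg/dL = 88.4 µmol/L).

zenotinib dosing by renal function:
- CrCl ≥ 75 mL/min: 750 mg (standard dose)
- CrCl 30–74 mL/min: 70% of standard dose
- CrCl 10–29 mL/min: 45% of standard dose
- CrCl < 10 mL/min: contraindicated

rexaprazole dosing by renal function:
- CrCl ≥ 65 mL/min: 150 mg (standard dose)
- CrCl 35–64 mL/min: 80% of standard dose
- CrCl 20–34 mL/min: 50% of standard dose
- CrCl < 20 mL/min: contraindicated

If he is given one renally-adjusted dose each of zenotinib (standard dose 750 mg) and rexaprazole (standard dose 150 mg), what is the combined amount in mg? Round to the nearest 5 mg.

600 mg

SCr = 193 / 88.4 = 2.183 mg/dL
CrCl = (140 − 35) × 50.1 / (72 × 2.183) = 5260.5 / 157.18 ≈ 33.5 mL/min
CrCl ≈ 33 mL/min.
zenotinib: 30–74 mL/min → 70% of 750 mg = 525 mg.
rexaprazole: 20–34 mL/min → 50% of 150 mg = 75 mg.
Total = 525 + 75 = 600 mg.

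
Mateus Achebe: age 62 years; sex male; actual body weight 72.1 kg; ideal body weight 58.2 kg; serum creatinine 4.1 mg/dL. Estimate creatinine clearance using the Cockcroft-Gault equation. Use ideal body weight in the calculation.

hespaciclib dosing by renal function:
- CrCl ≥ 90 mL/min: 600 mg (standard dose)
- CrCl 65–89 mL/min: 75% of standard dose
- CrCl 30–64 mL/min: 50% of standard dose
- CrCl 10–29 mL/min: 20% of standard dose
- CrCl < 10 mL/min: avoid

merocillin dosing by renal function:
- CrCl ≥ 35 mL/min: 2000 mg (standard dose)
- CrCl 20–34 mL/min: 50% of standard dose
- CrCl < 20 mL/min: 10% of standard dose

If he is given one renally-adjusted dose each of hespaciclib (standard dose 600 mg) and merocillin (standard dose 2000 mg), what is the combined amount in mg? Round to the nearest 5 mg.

320 mg

CrCl = (140 − 62) × 58.2 / (72 × 4.1) = 4539.6 / 295.20 ≈ 15.4 mL/min
CrCl ≈ 15 mL/min.
hespaciclib: 10–29 mL/min → 20% of 600 mg = 120 mg.
merocillin: < 20 mL/min → 10% of 2000 mg = 200 mg.
Total = 120 + 200 = 320 mg.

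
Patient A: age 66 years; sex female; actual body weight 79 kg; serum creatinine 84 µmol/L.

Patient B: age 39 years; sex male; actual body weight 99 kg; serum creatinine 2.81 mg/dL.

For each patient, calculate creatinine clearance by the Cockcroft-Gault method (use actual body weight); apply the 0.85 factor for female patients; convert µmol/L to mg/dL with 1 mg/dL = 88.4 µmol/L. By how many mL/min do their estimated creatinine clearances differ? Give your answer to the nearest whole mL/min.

Patient A: SCr = 84 / 88.4 = 0.95 mg/dL
Patient A: CrCl = (140 − 66) × 79 / (72 × 0.95) × 0.85 = 5846.0 / 68.40 × 0.85 ≈ 72.6 mL/min
Patient B: CrCl = (140 − 39) × 99 / (72 × 2.81) = 9999.0 / 202.32 ≈ 49.4 mL/min
|72.6 − 49.4| = 23.2 mL/min

23 mL/min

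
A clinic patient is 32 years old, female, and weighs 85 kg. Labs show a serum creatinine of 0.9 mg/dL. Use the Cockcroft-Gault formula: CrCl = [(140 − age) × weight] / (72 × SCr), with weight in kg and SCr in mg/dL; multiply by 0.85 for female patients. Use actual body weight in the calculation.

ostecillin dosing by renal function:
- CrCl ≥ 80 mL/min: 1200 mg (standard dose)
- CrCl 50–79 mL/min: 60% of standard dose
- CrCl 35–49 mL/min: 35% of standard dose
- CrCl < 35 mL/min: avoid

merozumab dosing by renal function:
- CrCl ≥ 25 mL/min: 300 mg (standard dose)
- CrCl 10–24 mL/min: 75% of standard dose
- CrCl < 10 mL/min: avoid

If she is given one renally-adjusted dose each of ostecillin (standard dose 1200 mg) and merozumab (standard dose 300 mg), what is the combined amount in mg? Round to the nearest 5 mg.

CrCl = (140 − 32) × 85 / (72 × 0.9) × 0.85 = 9180.0 / 64.80 × 0.85 ≈ 120.4 mL/min
CrCl ≈ 120 mL/min.
ostecillin: ≥ 80 mL/min → 100% of 1200 mg = 1200 mg.
merozumab: ≥ 25 mL/min → 100% of 300 mg = 300 mg.
Total = 1200 + 300 = 1500 mg.

1500 mg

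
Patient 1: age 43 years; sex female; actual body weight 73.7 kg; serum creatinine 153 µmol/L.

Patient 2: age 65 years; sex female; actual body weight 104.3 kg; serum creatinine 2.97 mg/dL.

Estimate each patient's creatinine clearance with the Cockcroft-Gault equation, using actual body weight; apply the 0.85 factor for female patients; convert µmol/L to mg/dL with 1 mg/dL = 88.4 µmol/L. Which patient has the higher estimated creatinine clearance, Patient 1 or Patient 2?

Patient 1: SCr = 153 / 88.4 = 1.731 mg/dL
Patient 1: CrCl = (140 − 43) × 73.7 / (72 × 1.731) × 0.85 = 7148.9 / 124.63 × 0.85 ≈ 48.8 mL/min
Patient 2: CrCl = (140 − 65) × 104.3 / (72 × 2.97) × 0.85 = 7822.5 / 213.84 × 0.85 ≈ 31.1 mL/min
48.8 vs 31.1 mL/min → Patient 1 is higher.

Patient 1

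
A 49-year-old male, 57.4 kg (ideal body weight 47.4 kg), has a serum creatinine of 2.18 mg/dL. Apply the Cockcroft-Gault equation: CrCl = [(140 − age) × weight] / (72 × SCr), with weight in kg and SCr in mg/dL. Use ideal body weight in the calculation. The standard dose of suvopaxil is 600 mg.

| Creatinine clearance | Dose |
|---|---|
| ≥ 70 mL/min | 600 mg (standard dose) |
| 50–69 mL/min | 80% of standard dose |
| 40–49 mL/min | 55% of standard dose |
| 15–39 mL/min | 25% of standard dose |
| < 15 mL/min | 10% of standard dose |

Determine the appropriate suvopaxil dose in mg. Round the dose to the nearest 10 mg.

CrCl = (140 − 49) × 47.4 / (72 × 2.18) = 4313.4 / 156.96 ≈ 27.5 mL/min
CrCl ≈ 27 mL/min → bracket 15–39 mL/min.
25% of 600 mg = 150 mg

150 mg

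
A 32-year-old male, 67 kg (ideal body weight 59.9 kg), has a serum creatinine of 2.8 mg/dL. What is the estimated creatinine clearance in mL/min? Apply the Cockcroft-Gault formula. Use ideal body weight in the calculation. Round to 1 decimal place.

32.1 mL/min

CrCl = (140 − 32) × 59.9 / (72 × 2.8) = 6469.2 / 201.60 ≈ 32.1 mL/min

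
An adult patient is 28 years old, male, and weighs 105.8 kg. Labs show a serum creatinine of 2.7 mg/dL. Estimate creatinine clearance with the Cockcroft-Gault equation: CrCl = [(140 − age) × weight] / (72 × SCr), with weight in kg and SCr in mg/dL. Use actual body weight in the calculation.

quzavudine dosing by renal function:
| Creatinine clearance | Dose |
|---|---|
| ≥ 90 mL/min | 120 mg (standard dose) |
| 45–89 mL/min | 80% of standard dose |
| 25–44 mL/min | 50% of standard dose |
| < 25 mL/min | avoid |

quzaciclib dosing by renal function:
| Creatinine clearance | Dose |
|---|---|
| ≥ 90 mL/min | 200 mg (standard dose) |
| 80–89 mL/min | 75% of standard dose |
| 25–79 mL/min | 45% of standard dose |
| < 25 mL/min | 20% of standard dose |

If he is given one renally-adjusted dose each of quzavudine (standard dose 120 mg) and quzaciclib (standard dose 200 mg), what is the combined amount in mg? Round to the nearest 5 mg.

CrCl = (140 − 28) × 105.8 / (72 × 2.7) = 11849.6 / 194.40 ≈ 61.0 mL/min
CrCl ≈ 61 mL/min.
quzavudine: 45–89 mL/min → 80% of 120 mg = 96 mg.
quzaciclib: 25–79 mL/min → 45% of 200 mg = 90 mg.
Total = 96 + 90 = 186 mg.

185 mg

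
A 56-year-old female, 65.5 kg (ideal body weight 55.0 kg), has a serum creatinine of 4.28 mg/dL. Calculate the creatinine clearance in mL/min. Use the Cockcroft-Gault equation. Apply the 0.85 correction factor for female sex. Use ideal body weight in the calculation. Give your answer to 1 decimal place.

12.7 mL/min

CrCl = (140 − 56) × 55 / (72 × 4.28) × 0.85 = 4620.0 / 308.16 × 0.85 ≈ 12.7 mL/min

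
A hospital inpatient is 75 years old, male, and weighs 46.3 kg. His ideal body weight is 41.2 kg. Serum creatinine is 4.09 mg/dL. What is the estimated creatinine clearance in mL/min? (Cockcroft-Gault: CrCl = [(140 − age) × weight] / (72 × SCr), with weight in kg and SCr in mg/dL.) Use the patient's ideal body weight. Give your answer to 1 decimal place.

CrCl = (140 − 75) × 41.2 / (72 × 4.09) = 2678.0 / 294.48 ≈ 9.1 mL/min

9.1 mL/min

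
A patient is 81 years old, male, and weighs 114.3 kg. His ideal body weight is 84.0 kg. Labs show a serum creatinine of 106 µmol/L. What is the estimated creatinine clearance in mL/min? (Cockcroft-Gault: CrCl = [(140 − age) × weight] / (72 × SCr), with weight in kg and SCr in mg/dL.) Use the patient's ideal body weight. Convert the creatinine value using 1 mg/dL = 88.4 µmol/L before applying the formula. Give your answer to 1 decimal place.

57.4 mL/min

SCr = 106 / 88.4 = 1.199 mg/dL
CrCl = (140 − 81) × 84 / (72 × 1.199) = 4956.0 / 86.33 ≈ 57.4 mL/min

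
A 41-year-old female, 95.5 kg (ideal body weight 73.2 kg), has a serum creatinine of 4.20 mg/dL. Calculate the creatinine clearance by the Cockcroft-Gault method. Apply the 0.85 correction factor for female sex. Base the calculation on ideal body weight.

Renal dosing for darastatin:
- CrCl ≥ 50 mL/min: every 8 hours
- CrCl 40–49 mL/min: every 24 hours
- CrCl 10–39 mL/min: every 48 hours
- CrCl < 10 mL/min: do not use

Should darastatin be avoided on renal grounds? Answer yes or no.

CrCl = (140 − 41) × 73.2 / (72 × 4.2) × 0.85 = 7246.8 / 302.40 × 0.85 ≈ 20.4 mL/min
CrCl ≈ 20 mL/min, which is ≥ 10 mL/min.

no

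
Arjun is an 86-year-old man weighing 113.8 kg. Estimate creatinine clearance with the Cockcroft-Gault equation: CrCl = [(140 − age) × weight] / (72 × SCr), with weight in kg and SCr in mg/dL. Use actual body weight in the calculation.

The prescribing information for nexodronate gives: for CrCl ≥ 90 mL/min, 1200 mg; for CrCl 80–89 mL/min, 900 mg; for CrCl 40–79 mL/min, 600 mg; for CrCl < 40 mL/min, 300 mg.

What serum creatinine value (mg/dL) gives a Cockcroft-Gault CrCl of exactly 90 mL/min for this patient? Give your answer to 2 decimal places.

0.95 mg/dL

Standard dose requires CrCl ≥ 90 mL/min.
Set (140 − 86) × 113.8 / (72 × SCr) = 90
SCr = (140 − 86) × 113.8 / (72 × 90) = 0.948 mg/dL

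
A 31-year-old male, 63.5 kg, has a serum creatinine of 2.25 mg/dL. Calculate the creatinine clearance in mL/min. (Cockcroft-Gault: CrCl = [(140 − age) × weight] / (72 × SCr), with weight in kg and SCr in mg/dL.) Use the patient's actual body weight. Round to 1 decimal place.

CrCl = (140 − 31) × 63.5 / (72 × 2.25) = 6921.5 / 162.00 ≈ 42.7 mL/min

42.7 mL/min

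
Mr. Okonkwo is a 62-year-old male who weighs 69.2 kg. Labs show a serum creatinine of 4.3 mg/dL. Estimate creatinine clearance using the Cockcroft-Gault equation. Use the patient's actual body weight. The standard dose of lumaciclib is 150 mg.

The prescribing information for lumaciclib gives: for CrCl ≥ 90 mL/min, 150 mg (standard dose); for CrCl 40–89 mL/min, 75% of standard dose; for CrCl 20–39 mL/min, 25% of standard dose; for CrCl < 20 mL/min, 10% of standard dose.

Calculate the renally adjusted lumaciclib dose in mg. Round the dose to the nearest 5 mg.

15 mg

CrCl = (140 − 62) × 69.2 / (72 × 4.3) = 5397.6 / 309.60 ≈ 17.4 mL/min
CrCl ≈ 17 mL/min → bracket < 20 mL/min.
10% of 150 mg = 15 mg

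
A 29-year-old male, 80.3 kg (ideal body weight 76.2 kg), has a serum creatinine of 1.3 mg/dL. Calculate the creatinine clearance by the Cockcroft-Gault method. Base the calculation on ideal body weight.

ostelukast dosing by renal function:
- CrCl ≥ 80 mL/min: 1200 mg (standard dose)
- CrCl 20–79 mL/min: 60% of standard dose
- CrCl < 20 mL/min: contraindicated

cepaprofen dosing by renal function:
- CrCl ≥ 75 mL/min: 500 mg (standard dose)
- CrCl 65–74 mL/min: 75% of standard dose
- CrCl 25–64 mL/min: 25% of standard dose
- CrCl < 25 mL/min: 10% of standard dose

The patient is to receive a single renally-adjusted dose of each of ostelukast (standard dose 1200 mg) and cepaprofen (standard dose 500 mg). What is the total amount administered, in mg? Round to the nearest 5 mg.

1700 mg

CrCl = (140 − 29) × 76.2 / (72 × 1.3) = 8458.2 / 93.60 ≈ 90.4 mL/min
CrCl ≈ 90 mL/min.
ostelukast: ≥ 80 mL/min → 100% of 1200 mg = 1200 mg.
cepaprofen: ≥ 75 mL/min → 100% of 500 mg = 500 mg.
Total = 1200 + 500 = 1700 mg.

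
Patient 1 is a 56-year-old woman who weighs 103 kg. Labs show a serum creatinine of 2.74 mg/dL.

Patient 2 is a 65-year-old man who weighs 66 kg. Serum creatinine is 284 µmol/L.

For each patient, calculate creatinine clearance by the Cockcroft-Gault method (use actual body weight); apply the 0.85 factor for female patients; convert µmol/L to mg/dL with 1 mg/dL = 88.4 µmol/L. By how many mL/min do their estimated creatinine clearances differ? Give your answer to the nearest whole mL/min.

16 mL/min

Patient 1: CrCl = (140 − 56) × 103 / (72 × 2.74) × 0.85 = 8652.0 / 197.28 × 0.85 ≈ 37.3 mL/min
Patient 2: SCr = 284 / 88.4 = 3.213 mg/dL
Patient 2: CrCl = (140 − 65) × 66 / (72 × 3.213) = 4950.0 / 231.34 ≈ 21.4 mL/min
|37.3 − 21.4| = 15.9 mL/min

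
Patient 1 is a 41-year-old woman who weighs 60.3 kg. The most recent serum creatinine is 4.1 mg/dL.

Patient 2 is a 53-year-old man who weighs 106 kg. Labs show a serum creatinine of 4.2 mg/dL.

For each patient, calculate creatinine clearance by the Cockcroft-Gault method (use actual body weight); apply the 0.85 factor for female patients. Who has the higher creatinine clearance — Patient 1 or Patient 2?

Patient 1: CrCl = (140 − 41) × 60.3 / (72 × 4.1) × 0.85 = 5969.7 / 295.20 × 0.85 ≈ 17.2 mL/min
Patient 2: CrCl = (140 − 53) × 106 / (72 × 4.2) = 9222.0 / 302.40 ≈ 30.5 mL/min
17.2 vs 30.5 mL/min → Patient 2 is higher.

Patient 2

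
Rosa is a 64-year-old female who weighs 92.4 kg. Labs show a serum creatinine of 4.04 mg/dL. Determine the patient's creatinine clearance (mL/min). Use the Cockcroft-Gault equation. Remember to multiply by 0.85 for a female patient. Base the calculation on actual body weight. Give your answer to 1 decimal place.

CrCl = (140 − 64) × 92.4 / (72 × 4.04) × 0.85 = 7022.4 / 290.88 × 0.85 ≈ 20.5 mL/min

20.5 mL/min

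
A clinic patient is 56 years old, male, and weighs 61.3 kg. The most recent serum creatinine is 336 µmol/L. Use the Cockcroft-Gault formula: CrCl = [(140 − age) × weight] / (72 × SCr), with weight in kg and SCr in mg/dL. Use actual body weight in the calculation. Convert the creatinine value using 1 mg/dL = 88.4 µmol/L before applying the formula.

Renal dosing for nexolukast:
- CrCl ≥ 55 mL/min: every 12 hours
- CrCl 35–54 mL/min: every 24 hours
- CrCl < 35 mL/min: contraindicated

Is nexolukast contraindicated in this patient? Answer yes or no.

SCr = 336 / 88.4 = 3.801 mg/dL
CrCl = (140 − 56) × 61.3 / (72 × 3.801) = 5149.2 / 273.67 ≈ 18.8 mL/min
CrCl ≈ 19 mL/min, which is < 35 mL/min.

yes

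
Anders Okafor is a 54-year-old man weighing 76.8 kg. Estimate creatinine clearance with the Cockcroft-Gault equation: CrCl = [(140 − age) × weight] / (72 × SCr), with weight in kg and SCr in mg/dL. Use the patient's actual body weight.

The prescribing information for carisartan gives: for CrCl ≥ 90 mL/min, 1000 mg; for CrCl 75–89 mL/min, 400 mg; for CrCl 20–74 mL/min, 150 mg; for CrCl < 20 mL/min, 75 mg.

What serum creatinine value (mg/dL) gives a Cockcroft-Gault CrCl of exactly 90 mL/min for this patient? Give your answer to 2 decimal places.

1.02 mg/dL

Standard dose requires CrCl ≥ 90 mL/min.
Set (140 − 54) × 76.8 / (72 × SCr) = 90
SCr = (140 − 54) × 76.8 / (72 × 90) = 1.019 mg/dL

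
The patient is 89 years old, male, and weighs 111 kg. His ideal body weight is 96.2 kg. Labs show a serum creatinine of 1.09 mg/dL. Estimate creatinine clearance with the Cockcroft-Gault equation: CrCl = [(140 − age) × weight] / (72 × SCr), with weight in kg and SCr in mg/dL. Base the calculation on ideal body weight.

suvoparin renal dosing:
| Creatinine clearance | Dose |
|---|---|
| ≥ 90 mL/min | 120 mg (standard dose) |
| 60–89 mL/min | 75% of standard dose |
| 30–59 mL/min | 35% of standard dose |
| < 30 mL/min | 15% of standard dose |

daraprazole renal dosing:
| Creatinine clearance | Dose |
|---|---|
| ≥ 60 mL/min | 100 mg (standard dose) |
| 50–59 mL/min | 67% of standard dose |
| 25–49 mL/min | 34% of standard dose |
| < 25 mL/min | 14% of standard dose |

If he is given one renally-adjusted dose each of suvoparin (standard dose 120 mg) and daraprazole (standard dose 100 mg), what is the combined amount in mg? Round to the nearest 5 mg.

190 mg

CrCl = (140 − 89) × 96.2 / (72 × 1.09) = 4906.2 / 78.48 ≈ 62.5 mL/min
CrCl ≈ 63 mL/min.
suvoparin: 60–89 mL/min → 75% of 120 mg = 90 mg.
daraprazole: ≥ 60 mL/min → 100% of 100 mg = 100 mg.
Total = 90 + 100 = 190 mg.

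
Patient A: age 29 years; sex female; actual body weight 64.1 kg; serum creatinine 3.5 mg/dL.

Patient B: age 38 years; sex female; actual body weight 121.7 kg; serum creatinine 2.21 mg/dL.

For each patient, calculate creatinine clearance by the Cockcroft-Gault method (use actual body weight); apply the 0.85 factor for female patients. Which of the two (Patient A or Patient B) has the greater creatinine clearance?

Patient B

Patient A: CrCl = (140 − 29) × 64.1 / (72 × 3.5) × 0.85 = 7115.1 / 252.00 × 0.85 ≈ 24.0 mL/min
Patient B: CrCl = (140 − 38) × 121.7 / (72 × 2.21) × 0.85 = 12413.4 / 159.12 × 0.85 ≈ 66.3 mL/min
24.0 vs 66.3 mL/min → Patient B is higher.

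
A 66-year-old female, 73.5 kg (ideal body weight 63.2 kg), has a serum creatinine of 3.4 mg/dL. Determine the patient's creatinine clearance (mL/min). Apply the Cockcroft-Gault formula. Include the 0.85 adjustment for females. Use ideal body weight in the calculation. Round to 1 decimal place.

16.2 mL/min

CrCl = (140 − 66) × 63.2 / (72 × 3.4) × 0.85 = 4676.8 / 244.80 × 0.85 ≈ 16.2 mL/min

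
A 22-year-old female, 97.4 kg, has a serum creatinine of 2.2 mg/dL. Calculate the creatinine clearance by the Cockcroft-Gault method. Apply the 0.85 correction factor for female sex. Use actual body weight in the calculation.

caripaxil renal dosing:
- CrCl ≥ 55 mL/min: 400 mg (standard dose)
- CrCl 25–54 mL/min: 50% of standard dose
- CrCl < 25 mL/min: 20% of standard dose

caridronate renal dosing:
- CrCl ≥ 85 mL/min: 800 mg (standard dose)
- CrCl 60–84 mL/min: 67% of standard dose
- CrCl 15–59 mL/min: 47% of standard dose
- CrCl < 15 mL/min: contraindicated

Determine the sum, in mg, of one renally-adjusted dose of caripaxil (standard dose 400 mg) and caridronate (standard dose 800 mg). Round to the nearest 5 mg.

935 mg

CrCl = (140 − 22) × 97.4 / (72 × 2.2) × 0.85 = 11493.2 / 158.40 × 0.85 ≈ 61.7 mL/min
CrCl ≈ 62 mL/min.
caripaxil: ≥ 55 mL/min → 100% of 400 mg = 400 mg.
caridronate: 60–84 mL/min → 67% of 800 mg = 536 mg.
Total = 400 + 536 = 936 mg.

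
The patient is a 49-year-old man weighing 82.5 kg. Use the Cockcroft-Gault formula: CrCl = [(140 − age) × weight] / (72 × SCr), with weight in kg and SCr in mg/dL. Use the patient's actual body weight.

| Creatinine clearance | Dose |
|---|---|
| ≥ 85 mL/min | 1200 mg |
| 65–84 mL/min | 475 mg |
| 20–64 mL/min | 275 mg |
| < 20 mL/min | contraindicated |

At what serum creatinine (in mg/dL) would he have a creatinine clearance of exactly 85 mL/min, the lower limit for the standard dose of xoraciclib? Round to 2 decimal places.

1.23 mg/dL

Standard dose requires CrCl ≥ 85 mL/min.
Set (140 − 49) × 82.5 / (72 × SCr) = 85
SCr = (140 − 49) × 82.5 / (72 × 85) = 1.227 mg/dL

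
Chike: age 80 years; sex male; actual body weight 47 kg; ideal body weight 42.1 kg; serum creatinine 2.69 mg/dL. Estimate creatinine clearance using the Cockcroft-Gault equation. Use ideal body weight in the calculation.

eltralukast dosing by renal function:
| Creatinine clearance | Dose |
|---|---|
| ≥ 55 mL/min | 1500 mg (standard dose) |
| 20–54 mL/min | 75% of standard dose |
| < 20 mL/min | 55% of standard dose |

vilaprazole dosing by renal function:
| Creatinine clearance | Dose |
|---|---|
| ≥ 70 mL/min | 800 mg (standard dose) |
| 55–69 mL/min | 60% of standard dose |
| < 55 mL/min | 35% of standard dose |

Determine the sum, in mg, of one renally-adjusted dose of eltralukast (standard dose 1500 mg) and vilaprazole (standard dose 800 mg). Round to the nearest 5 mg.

CrCl = (140 − 80) × 42.1 / (72 × 2.69) = 2526.0 / 193.68 ≈ 13.0 mL/min
CrCl ≈ 13 mL/min.
eltralukast: < 20 mL/min → 55% of 1500 mg = 825 mg.
vilaprazole: < 55 mL/min → 35% of 800 mg = 280 mg.
Total = 825 + 280 = 1105 mg.

1105 mg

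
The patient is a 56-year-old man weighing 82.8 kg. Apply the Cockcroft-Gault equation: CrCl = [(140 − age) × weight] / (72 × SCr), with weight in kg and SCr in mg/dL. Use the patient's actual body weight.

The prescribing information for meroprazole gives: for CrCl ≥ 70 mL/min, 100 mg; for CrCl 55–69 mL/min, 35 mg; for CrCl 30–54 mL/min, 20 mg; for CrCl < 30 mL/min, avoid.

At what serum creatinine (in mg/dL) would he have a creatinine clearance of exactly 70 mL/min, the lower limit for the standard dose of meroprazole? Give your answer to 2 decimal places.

1.38 mg/dL

Standard dose requires CrCl ≥ 70 mL/min.
Set (140 − 56) × 82.8 / (72 × SCr) = 70
SCr = (140 − 56) × 82.8 / (72 × 70) = 1.380 mg/dL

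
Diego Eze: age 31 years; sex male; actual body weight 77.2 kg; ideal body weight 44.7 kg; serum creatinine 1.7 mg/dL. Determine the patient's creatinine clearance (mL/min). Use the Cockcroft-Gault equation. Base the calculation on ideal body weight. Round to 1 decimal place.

CrCl = (140 − 31) × 44.7 / (72 × 1.7) = 4872.3 / 122.40 ≈ 39.8 mL/min

39.8 mL/min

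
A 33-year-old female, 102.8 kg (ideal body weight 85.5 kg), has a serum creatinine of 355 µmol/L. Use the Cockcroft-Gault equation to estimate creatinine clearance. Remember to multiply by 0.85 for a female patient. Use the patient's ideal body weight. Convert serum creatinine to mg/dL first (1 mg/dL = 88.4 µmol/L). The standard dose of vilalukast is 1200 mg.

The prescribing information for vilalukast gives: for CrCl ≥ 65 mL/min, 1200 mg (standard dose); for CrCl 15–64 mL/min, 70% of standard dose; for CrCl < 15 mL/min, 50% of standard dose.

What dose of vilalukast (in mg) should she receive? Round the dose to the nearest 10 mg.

SCr = 355 / 88.4 = 4.016 mg/dL
CrCl = (140 − 33) × 85.5 / (72 × 4.016) × 0.85 = 9148.5 / 289.15 × 0.85 ≈ 26.9 mL/min
CrCl ≈ 27 mL/min → bracket 15–64 mL/min.
70% of 1200 mg = 840 mg

840 mg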